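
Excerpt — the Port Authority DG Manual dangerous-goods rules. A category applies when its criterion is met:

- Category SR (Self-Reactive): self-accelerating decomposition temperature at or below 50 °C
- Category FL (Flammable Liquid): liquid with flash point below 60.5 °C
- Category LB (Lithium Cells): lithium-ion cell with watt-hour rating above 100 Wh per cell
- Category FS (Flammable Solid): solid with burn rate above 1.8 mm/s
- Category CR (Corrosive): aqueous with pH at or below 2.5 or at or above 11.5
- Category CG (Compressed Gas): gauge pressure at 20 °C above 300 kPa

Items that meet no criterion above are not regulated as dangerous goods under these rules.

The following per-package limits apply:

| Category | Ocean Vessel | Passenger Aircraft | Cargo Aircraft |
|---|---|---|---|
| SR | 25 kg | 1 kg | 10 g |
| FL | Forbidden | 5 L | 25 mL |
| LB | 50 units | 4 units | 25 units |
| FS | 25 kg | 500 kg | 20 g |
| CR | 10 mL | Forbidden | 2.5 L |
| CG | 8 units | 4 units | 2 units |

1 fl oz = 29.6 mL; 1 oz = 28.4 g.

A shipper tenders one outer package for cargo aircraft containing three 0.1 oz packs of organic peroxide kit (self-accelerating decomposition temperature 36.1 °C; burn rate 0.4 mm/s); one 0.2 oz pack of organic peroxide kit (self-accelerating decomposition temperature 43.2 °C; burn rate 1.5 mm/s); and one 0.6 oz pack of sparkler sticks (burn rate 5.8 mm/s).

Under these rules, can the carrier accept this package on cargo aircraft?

No

The organic peroxide kit has self-accelerating decomposition temperature 36.1 °C, which is ≤ 50 °C, so it is Category SR (Self-Reactive).
Organic peroxide kit: self-accelerating decomposition temperature 43.2 °C ≤ 50 °C → Category SR (Self-Reactive).
Burn rate 5.8 mm/s meets the Category FS criterion (Flammable Solid), so the sparkler sticks are Category FS.
Category SR net quantity: (three 0.1 oz packs = 8.52 g) + (one 0.2 oz pack = 5.68 g) = 14.2 g.
14.2 g exceeds the cargo aircraft limit of 10 g for Category SR.
Category FS quantity: one 0.6 oz pack = 17.04 g.
17.04 g ≤ 20 g (cargo aircraft limit, Category FS) — within limit.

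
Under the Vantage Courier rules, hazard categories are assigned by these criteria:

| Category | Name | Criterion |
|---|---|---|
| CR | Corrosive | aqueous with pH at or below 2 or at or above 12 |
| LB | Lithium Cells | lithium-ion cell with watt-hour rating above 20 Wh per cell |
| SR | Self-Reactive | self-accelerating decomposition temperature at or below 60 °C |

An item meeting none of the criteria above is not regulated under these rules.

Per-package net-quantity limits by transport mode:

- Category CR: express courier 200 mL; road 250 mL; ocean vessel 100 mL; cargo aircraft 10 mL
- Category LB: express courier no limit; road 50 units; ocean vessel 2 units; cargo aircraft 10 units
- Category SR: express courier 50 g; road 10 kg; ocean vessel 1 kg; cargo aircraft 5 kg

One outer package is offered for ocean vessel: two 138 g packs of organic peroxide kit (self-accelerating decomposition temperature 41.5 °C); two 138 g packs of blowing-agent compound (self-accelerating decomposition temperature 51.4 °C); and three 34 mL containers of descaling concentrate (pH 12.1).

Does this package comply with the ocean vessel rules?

No

The organic peroxide kit has self-accelerating decomposition temperature 41.5 °C, which is ≤ 60 °C, so it is Category SR (Self-Reactive).
Self-accelerating decomposition temperature 51.4 °C meets the Category SR criterion (Self-Reactive), so the blowing-agent compound is Category SR.
The descaling concentrate has pH 12.1, which is ≥ 12, so it is Category CR (Corrosive).
Category SR net quantity: (two 138 g packs = 276 g) + (two 138 g packs = 276 g) = 552 g.
552 g is within the ocean vessel limit of 1 kg for Category SR.
Category CR quantity: three 34 mL containers = 102 mL.
102 mL > 100 mL (ocean vessel limit, Category CR) — over the limit.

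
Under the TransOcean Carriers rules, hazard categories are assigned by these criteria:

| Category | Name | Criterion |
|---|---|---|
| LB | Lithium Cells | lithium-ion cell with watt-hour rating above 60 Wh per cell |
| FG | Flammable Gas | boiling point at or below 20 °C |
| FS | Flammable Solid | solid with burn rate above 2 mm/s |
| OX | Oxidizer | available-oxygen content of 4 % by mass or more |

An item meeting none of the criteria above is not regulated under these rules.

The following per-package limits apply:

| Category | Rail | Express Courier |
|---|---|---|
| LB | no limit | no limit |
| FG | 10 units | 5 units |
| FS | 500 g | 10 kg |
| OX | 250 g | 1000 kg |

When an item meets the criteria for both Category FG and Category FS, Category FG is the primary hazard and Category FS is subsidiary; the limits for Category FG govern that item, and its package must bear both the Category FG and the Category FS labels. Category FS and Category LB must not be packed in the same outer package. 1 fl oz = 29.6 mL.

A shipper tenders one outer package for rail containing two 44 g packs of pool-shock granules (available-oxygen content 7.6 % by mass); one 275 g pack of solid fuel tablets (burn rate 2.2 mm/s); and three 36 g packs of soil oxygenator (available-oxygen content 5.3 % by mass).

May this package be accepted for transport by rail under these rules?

Pool-shock granules: available-oxygen content 7.6 % by mass ≥ 4 % by mass → Category OX (Oxidizer).
Solid fuel tablets: burn rate 2.2 mm/s > 2 mm/s → Category FS (Flammable Solid).
With available-oxygen content 5.3 % by mass (≥ 4 % by mass), the soil oxygenator falls in Category OX.
Category OX net quantity: (two 44 g packs = 88 g) + (three 36 g packs = 108 g) = 196 g.
196 g is within the rail limit of 250 g for Category OX.
Category FS quantity: 275 g.
That is within the Category FS rail limit of 500 g.
The segregation rule (Category FS with Category LB) does not apply to Category OX with Category FS.
Every hazard category is within its rail limit and no segregation rule is violated.

Yes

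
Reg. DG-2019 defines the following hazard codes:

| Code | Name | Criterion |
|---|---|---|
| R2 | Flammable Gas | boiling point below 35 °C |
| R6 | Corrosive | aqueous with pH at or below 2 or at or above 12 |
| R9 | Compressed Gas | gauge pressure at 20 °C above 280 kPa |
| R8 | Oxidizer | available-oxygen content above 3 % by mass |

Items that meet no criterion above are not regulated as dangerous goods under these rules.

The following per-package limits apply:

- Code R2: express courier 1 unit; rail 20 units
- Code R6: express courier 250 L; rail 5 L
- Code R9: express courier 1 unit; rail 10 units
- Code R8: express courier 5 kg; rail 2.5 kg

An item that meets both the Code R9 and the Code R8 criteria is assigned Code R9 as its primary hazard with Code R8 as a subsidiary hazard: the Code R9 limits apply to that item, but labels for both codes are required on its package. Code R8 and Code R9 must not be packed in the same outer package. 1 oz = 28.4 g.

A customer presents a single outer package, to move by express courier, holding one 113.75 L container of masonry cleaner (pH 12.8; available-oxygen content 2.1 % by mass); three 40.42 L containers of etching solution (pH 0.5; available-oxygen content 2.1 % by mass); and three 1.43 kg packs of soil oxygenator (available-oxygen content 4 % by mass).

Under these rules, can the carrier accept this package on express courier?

Yes

pH 12.8 meets the Code R6 criterion (Corrosive), so the masonry cleaner is Code R6.
pH 0.5 meets the Code R6 criterion (Corrosive), so the etching solution is Code R6.
With available-oxygen content 4 % by mass (> 3 % by mass), the soil oxygenator falls in Code R8.
Code R8 quantity: three 1.43 kg packs = 4.29 kg.
4.29 kg is within the express courier limit of 5 kg for Code R8.
Code R6 net quantity: 113.75 L + (three 40.42 L containers = 121.26 L) = 235.01 L.
That is within the Code R6 express courier limit of 250 L.
The segregation rule (Code R8 with Code R9) does not apply to Code R8 with Code R6.
Every hazard code is within its express courier limit and no segregation rule is violated.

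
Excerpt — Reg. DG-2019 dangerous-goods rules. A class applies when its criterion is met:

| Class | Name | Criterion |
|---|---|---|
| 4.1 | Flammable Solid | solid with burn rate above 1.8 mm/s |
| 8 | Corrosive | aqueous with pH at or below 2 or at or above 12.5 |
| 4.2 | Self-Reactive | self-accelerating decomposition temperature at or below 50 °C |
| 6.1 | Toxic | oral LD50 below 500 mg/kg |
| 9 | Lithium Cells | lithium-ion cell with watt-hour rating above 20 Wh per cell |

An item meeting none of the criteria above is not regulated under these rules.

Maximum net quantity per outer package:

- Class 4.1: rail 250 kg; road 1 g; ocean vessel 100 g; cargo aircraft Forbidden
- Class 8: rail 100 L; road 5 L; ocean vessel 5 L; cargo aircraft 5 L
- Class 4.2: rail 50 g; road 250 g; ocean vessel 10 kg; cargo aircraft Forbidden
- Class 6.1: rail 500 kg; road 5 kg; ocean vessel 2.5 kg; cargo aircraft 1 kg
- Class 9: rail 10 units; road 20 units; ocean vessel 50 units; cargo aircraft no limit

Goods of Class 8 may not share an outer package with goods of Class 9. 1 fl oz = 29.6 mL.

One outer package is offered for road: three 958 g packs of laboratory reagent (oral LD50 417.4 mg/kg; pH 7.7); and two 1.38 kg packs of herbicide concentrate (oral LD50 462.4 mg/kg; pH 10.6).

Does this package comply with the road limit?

No

With oral LD50 417.4 mg/kg (< 500 mg/kg), the laboratory reagent falls in Class 6.1.
Herbicide concentrate: oral LD50 462.4 mg/kg < 500 mg/kg → Class 6.1 (Toxic).
Class 6.1 net quantity: (three 958 g packs = 2.874 kg) + (two 1.38 kg packs = 2.76 kg) = 5.634 kg.
5.634 kg > 5 kg (road limit, Class 6.1) — over the limit.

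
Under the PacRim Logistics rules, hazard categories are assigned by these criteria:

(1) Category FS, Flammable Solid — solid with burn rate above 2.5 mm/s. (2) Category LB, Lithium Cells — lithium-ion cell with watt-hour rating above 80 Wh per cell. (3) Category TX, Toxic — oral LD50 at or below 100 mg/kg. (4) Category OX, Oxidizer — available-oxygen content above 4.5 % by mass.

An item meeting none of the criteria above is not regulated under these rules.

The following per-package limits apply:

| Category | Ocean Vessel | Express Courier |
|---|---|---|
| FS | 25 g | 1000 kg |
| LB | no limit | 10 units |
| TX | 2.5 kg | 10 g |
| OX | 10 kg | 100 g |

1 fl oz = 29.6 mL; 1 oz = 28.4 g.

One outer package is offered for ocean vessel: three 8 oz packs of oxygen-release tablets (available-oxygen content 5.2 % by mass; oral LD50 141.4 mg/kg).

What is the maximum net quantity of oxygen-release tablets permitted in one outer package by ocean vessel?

The oxygen-release tablets have available-oxygen content 5.2 % by mass, which is > 4.5 % by mass, so they are Category OX (Oxidizer).
The ocean vessel limit for Category OX is 10 kg.

10 kg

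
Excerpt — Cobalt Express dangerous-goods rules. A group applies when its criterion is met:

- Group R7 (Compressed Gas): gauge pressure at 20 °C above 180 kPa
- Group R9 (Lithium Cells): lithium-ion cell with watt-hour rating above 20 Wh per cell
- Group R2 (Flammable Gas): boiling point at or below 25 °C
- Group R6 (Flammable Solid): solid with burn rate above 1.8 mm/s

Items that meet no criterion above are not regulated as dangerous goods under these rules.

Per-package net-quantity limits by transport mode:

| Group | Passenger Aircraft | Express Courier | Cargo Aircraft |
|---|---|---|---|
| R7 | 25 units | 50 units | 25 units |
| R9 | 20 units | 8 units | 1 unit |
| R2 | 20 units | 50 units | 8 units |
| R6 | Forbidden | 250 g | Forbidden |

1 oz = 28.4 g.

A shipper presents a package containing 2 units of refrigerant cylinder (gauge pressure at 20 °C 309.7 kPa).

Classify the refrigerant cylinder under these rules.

The refrigerant cylinder has gauge pressure at 20 °C 309.7 kPa, which is > 180 kPa, so it is Group R7 (Compressed Gas).

Group R7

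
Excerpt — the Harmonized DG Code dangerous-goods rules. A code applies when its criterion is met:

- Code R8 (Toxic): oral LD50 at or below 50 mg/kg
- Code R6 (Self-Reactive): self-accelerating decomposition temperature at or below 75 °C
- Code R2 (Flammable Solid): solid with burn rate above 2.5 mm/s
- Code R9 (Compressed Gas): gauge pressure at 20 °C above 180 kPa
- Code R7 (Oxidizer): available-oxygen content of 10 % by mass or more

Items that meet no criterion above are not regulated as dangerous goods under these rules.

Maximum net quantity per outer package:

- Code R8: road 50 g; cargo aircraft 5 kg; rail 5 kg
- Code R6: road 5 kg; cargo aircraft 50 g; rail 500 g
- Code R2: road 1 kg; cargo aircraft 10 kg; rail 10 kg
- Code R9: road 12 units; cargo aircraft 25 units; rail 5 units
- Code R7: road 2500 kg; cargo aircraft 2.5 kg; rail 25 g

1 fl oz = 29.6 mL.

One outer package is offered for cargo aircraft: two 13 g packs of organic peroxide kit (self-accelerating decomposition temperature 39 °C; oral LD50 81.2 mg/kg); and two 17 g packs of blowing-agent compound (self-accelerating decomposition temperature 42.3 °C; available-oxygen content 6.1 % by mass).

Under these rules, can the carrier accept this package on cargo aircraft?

Self-accelerating decomposition temperature 39 °C meets the Code R6 criterion (Self-Reactive), so the organic peroxide kit is Code R6.
Blowing-agent compound: self-accelerating decomposition temperature 42.3 °C ≤ 75 °C → Code R6 (Self-Reactive).
Total Code R6: (two 13 g packs = 26 g) + (two 17 g packs = 34 g) = 60 g.
60 g > 50 g (cargo aircraft limit, Code R6) — over the limit.

No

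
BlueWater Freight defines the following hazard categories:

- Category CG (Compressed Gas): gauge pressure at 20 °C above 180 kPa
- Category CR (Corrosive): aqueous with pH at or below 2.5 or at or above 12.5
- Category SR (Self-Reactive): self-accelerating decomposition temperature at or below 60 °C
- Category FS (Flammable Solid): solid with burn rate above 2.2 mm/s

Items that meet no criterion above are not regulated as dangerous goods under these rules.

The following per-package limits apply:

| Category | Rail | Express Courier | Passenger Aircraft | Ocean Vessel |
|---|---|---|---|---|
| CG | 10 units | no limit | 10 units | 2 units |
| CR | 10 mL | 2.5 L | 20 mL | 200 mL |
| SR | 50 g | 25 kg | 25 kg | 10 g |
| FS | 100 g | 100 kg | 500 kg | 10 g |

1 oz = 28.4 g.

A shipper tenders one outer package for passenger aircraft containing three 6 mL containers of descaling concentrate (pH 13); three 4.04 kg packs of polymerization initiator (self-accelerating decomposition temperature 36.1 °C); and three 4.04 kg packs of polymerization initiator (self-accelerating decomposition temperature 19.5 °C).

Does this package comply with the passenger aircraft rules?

Yes

Descaling concentrate: pH 13 ≥ 12.5 → Category CR (Corrosive).
The polymerization initiator has self-accelerating decomposition temperature 36.1 °C, which is ≤ 60 °C, so it is Category SR (Self-Reactive).
Polymerization initiator: self-accelerating decomposition temperature 19.5 °C ≤ 60 °C → Category SR (Self-Reactive).
Category CR quantity: three 6 mL containers = 18 mL.
18 mL ≤ 20 mL (passenger aircraft limit, Category CR) — within limit.
Category SR net quantity: (three 4.04 kg packs = 12.12 kg) + (three 4.04 kg packs = 12.12 kg) = 24.24 kg.
24.24 kg is within the passenger aircraft limit of 25 kg for Category SR.
Every hazard category is within its passenger aircraft limit and no segregation rule is violated.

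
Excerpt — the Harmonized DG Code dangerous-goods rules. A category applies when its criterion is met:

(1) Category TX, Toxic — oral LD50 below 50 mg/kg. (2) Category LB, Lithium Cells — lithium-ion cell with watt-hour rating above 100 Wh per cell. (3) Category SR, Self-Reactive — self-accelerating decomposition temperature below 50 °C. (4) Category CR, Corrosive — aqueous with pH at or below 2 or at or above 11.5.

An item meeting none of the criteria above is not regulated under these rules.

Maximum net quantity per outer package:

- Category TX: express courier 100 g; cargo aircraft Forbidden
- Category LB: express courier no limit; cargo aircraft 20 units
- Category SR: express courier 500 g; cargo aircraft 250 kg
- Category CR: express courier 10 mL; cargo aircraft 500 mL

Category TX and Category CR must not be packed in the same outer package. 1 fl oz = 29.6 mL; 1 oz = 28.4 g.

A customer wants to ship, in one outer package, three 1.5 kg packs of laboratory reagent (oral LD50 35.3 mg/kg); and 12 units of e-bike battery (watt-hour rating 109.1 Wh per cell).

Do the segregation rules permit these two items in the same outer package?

Yes

Laboratory reagent: oral LD50 35.3 mg/kg < 50 mg/kg → Category TX (Toxic).
E-bike battery: watt-hour rating 109.1 Wh per cell > 100 Wh per cell → Category LB (Lithium Cells).
No segregation rule bars Category TX with Category LB.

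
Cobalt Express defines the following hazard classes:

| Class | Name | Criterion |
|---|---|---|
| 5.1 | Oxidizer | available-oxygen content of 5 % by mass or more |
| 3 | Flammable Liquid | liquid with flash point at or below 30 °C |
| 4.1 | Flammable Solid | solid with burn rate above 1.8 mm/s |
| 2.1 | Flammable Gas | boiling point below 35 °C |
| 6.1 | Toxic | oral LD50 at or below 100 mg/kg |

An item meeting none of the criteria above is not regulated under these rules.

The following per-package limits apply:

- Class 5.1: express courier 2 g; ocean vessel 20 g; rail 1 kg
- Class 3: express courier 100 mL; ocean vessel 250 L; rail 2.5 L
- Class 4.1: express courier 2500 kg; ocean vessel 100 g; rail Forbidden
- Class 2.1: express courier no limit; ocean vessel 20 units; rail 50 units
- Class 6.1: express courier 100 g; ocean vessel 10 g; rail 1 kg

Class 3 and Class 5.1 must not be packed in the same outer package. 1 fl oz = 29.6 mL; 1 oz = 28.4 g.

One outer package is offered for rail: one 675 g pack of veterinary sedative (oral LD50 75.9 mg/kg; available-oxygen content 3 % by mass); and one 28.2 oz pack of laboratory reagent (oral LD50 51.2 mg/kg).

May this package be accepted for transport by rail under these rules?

The veterinary sedative has oral LD50 75.9 mg/kg, which is ≤ 100 mg/kg, so it is Class 6.1 (Toxic).
The laboratory reagent has oral LD50 51.2 mg/kg, which is ≤ 100 mg/kg, so it is Class 6.1 (Toxic).
Class 6.1 net quantity: 675 g + (one 28.2 oz pack = 800.88 g) = 1475.88 g.
That exceeds the Class 6.1 rail limit of 1 kg.

No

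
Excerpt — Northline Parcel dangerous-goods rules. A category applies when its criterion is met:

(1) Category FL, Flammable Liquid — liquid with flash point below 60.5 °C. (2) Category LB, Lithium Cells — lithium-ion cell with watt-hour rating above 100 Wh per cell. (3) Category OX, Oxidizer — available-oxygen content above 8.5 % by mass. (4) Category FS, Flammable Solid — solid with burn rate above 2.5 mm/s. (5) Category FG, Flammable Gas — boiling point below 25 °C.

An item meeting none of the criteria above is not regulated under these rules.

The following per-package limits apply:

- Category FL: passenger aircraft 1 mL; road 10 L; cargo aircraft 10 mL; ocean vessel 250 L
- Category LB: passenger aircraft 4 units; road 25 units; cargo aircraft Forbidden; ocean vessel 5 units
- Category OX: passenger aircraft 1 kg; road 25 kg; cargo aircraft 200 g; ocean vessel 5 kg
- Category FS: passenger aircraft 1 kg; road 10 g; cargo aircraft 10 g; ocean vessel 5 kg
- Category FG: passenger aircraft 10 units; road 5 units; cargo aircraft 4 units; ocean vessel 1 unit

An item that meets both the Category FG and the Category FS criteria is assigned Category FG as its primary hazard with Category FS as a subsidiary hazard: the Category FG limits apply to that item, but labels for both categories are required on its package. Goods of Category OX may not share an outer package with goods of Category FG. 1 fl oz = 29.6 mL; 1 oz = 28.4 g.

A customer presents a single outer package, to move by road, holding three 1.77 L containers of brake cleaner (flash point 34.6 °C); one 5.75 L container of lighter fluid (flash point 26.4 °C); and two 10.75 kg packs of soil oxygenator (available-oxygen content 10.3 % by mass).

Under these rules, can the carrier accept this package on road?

No

The brake cleaner has flash point 34.6 °C, which is < 60.5 °C, so it is Category FL (Flammable Liquid).
The lighter fluid has flash point 26.4 °C, which is < 60.5 °C, so it is Category FL (Flammable Liquid).
With available-oxygen content 10.3 % by mass (> 8.5 % by mass), the soil oxygenator falls in Category OX.
Category FL net quantity: (three 1.77 L containers = 5.31 L) + 5.75 L = 11.06 L.
That exceeds the Category FL road limit of 10 L.
Category OX quantity: two 10.75 kg packs = 21.5 kg.
21.5 kg is within the road limit of 25 kg for Category OX.
The segregation rule (Category OX with Category FG) does not apply to Category FL with Category OX.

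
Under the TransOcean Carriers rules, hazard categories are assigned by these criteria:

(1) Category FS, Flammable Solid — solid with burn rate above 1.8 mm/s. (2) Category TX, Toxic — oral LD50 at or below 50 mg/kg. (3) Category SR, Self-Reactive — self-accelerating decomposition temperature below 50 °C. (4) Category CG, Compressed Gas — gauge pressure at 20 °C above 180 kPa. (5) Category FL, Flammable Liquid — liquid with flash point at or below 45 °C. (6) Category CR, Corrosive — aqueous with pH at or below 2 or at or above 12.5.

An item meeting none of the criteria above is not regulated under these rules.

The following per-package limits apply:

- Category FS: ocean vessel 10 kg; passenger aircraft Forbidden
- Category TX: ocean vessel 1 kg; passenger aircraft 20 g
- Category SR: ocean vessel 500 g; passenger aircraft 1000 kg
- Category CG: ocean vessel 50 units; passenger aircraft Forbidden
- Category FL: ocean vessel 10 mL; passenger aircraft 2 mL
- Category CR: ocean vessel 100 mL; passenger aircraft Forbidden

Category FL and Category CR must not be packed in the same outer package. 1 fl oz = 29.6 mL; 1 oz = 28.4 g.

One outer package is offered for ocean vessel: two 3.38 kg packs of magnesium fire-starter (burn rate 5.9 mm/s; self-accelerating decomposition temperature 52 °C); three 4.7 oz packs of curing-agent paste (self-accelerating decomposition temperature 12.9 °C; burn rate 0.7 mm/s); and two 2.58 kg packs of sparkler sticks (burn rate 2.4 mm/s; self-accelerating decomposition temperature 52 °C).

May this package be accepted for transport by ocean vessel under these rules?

No

With burn rate 5.9 mm/s (> 1.8 mm/s), the magnesium fire-starter falls in Category FS.
Self-accelerating decomposition temperature 12.9 °C meets the Category SR criterion (Self-Reactive), so the curing-agent paste is Category SR.
With burn rate 2.4 mm/s (> 1.8 mm/s), the sparkler sticks fall in Category FS.
Total Category FS: (two 3.38 kg packs = 6.76 kg) + (two 2.58 kg packs = 5.16 kg) = 11.92 kg.
That exceeds the Category FS ocean vessel limit of 10 kg.
Category SR quantity: three 4.7 oz packs = 400.44 g.
That is within the Category SR ocean vessel limit of 500 g.
The segregation rule (Category FL with Category CR) does not apply to Category FS with Category SR.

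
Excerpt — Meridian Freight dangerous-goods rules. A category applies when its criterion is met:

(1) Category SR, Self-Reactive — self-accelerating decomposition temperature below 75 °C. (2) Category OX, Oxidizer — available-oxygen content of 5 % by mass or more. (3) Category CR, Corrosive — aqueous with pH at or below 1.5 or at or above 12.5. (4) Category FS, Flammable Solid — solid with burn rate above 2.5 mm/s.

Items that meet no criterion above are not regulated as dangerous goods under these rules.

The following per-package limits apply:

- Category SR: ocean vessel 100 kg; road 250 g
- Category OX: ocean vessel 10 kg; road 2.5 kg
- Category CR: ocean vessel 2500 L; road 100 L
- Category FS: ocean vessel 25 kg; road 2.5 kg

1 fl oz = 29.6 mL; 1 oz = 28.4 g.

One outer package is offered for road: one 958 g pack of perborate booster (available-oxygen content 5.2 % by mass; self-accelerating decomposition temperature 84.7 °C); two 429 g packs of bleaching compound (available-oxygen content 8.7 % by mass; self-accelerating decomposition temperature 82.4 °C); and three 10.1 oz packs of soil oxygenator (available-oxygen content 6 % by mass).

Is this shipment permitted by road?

No

With available-oxygen content 5.2 % by mass (≥ 5 % by mass), the perborate booster falls in Category OX.
Bleaching compound: available-oxygen content 8.7 % by mass ≥ 5 % by mass → Category OX (Oxidizer).
With available-oxygen content 6 % by mass (≥ 5 % by mass), the soil oxygenator falls in Category OX.
Total Category OX: 958 g + (two 429 g packs = 858 g) + (three 10.1 oz packs = 860.52 g) = 2676.52 g.
2676.52 g > 2.5 kg (road limit, Category OX) — over the limit.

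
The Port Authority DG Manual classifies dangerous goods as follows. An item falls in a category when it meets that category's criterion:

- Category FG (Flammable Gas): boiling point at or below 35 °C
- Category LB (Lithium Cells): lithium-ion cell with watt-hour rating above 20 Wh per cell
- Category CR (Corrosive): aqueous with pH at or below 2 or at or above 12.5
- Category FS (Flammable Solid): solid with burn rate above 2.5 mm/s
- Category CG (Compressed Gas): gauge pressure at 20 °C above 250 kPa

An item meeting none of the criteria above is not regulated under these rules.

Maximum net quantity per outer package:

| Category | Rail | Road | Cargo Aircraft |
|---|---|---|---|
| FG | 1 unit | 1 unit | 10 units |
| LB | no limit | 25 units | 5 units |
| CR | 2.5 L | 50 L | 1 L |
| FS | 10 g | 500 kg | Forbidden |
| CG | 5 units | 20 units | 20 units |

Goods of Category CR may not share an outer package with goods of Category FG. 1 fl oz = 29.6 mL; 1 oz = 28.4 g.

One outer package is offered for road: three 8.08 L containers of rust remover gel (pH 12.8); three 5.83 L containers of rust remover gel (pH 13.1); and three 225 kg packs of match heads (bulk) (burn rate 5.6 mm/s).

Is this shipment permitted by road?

No

With pH 12.8 (≥ 12.5), the rust remover gel falls in Category CR.
pH 13.1 meets the Category CR criterion (Corrosive), so the rust remover gel is Category CR.
The match heads (bulk) have burn rate 5.6 mm/s, which is > 2.5 mm/s, so they are Category FS (Flammable Solid).
Total Category CR: (three 8.08 L containers = 24.24 L) + (three 5.83 L containers = 17.49 L) = 41.73 L.
41.73 L ≤ 50 L (road limit, Category CR) — within limit.
Category FS quantity: three 225 kg packs = 675 kg.
675 kg > 500 kg (road limit, Category FS) — over the limit.
The segregation rule (Category CR with Category FG) does not apply to Category CR with Category FS.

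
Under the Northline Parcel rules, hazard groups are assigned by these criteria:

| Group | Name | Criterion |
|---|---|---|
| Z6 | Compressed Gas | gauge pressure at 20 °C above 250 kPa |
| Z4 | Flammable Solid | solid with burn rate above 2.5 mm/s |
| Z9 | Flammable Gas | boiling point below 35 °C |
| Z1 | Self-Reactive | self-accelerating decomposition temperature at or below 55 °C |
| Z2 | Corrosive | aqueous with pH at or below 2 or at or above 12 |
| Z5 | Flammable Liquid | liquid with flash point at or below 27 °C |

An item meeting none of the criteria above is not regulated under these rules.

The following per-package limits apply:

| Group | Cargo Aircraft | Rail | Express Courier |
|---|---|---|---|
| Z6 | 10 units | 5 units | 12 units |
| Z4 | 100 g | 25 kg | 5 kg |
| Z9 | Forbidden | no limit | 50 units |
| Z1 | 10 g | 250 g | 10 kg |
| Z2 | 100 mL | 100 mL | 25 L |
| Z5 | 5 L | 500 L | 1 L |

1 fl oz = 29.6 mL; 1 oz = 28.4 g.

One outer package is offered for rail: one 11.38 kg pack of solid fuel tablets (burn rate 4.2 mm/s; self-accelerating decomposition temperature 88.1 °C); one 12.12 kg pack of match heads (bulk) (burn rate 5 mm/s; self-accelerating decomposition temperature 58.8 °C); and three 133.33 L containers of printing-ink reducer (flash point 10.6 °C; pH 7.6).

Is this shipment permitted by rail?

Yes

Burn rate 4.2 mm/s meets the Group Z4 criterion (Flammable Solid), so the solid fuel tablets are Group Z4.
With burn rate 5 mm/s (> 2.5 mm/s), the match heads (bulk) fall in Group Z4.
With flash point 10.6 °C (≤ 27 °C), the printing-ink reducer falls in Group Z5.
Group Z4 net quantity: 11.38 kg + 12.12 kg = 23.5 kg.
23.5 kg ≤ 25 kg (rail limit, Group Z4) — within limit.
Group Z5 quantity: three 133.33 L containers = 399.99 L.
399.99 L is within the rail limit of 500 L for Group Z5.
Every hazard group is within its rail limit and no segregation rule is violated.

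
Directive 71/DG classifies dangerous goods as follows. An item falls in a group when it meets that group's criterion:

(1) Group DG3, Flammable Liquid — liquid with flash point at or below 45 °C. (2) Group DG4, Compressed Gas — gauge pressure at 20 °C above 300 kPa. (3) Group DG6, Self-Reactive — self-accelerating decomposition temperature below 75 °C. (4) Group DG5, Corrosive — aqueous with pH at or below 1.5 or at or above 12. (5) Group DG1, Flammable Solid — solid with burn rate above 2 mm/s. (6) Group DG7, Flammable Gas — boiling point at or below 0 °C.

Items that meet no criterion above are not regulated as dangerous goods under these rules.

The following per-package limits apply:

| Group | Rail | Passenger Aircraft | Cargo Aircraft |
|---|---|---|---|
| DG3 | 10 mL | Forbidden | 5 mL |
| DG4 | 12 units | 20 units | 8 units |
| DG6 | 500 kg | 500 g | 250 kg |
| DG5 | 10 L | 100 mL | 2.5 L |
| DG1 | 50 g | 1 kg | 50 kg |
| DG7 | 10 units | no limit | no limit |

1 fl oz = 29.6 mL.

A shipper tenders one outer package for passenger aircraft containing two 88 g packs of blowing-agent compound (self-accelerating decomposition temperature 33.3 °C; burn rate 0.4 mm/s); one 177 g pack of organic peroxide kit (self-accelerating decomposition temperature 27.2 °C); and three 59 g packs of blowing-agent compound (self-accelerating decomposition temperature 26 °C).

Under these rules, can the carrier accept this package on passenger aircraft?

Blowing-agent compound: self-accelerating decomposition temperature 33.3 °C < 75 °C → Group DG6 (Self-Reactive).
The organic peroxide kit has self-accelerating decomposition temperature 27.2 °C, which is < 75 °C, so it is Group DG6 (Self-Reactive).
With self-accelerating decomposition temperature 26 °C (< 75 °C), the blowing-agent compound falls in Group DG6.
Group DG6 net quantity: (two 88 g packs = 176 g) + 177 g + (three 59 g packs = 177 g) = 530 g.
530 g > 500 g (passenger aircraft limit, Group DG6) — over the limit.

No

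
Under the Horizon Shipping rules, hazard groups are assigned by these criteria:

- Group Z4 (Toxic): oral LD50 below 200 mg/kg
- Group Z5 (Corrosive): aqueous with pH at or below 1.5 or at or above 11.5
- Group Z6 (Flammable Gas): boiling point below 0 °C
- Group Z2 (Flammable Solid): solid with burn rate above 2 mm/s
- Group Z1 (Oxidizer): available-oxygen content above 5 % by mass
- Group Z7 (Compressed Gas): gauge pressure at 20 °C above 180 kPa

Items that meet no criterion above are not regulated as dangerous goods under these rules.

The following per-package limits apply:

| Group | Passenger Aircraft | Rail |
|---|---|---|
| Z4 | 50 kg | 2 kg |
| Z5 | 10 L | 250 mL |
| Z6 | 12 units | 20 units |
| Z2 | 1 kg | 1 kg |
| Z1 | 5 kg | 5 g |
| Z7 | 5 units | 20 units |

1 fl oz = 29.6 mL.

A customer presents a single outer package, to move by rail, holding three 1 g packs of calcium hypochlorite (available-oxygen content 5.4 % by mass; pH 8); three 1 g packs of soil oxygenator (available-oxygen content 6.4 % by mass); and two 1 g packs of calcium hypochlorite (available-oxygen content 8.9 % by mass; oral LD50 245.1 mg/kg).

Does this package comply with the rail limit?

No

Calcium hypochlorite: available-oxygen content 5.4 % by mass > 5 % by mass → Group Z1 (Oxidizer).
The soil oxygenator has available-oxygen content 6.4 % by mass, which is > 5 % by mass, so it is Group Z1 (Oxidizer).
Available-oxygen content 8.9 % by mass meets the Group Z1 criterion (Oxidizer), so the calcium hypochlorite is Group Z1.
Group Z1 net quantity: (three 1 g packs = 3 g) + (three 1 g packs = 3 g) + (two 1 g packs = 2 g) = 8 g.
8 g > 5 g (rail limit, Group Z1) — over the limit.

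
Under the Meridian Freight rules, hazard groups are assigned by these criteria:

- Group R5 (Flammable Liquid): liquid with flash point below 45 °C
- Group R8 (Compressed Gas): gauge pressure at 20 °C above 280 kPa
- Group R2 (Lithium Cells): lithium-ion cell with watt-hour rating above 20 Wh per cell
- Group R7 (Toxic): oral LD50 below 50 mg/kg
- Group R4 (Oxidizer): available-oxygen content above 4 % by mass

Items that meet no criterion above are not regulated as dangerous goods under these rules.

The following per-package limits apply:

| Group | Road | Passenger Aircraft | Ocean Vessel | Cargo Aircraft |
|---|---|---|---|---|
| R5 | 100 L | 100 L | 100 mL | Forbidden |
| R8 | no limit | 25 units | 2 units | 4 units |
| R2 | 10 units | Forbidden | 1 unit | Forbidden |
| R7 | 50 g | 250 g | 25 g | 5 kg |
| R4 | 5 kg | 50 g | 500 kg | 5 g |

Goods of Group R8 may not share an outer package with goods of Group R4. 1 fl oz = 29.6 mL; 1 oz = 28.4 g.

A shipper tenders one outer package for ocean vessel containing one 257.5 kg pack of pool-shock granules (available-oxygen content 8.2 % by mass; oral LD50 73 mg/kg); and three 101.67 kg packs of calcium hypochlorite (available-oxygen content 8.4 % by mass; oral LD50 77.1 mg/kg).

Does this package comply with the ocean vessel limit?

Available-oxygen content 8.2 % by mass meets the Group R4 criterion (Oxidizer), so the pool-shock granules are Group R4.
With available-oxygen content 8.4 % by mass (> 4 % by mass), the calcium hypochlorite falls in Group R4.
Group R4 net quantity: 257.5 kg + (three 101.67 kg packs = 305.01 kg) = 562.51 kg.
562.51 kg exceeds the ocean vessel limit of 500 kg for Group R4.

No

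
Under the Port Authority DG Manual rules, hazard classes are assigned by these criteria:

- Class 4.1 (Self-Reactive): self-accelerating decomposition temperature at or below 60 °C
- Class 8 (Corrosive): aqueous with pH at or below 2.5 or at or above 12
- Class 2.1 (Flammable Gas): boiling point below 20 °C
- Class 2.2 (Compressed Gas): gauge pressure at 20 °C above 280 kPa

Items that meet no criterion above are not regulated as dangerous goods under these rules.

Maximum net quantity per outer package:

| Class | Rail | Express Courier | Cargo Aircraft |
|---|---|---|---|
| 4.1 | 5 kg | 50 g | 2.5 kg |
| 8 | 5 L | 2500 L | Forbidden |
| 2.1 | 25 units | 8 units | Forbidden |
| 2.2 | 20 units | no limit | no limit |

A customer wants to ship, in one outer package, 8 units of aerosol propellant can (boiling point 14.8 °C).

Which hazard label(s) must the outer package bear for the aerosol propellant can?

Class 2.1

Aerosol propellant can: boiling point 14.8 °C < 20 °C → Class 2.1 (Flammable Gas).
Only the Class 2.1 label is required.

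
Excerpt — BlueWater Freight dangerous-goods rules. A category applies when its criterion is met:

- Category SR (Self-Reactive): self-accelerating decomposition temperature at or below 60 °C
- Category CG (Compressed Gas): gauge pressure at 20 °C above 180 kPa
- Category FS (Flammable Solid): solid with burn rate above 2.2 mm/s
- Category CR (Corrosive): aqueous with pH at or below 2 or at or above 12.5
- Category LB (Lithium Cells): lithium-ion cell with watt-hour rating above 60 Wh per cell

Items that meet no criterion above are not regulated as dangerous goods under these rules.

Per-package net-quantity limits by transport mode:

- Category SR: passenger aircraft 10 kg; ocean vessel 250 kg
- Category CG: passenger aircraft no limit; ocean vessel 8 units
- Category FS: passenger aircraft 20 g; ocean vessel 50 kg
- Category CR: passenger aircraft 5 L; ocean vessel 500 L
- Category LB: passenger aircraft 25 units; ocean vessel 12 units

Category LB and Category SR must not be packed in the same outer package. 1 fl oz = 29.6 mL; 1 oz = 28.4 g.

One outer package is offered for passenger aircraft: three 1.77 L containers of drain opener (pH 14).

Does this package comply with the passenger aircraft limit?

Drain opener: pH 14 ≥ 12.5 → Category CR (Corrosive).
Category CR quantity: three 1.77 L containers = 5.31 L.
That exceeds the Category CR passenger aircraft limit of 5 L.

No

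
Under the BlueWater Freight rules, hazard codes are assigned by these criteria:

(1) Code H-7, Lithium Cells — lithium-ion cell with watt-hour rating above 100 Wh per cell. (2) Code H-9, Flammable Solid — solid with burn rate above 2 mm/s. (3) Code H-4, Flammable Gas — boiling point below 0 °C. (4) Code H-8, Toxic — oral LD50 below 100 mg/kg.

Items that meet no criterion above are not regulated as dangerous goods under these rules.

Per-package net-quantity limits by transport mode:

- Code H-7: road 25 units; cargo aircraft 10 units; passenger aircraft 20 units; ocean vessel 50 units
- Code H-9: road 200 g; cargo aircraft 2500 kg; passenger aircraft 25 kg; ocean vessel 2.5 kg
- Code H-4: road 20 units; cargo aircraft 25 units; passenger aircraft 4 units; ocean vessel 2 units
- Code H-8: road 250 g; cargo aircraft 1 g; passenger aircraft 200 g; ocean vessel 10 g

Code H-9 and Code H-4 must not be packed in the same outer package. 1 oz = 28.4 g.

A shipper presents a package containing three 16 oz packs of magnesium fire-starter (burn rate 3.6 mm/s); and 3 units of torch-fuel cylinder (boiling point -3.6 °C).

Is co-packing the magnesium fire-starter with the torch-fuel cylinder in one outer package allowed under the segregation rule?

No

Magnesium fire-starter: burn rate 3.6 mm/s > 2 mm/s → Code H-9 (Flammable Solid).
The torch-fuel cylinder has boiling point -3.6 °C, which is < 0 °C, so it is Code H-4 (Flammable Gas).
Code H-9 and Code H-4 may not share an outer package.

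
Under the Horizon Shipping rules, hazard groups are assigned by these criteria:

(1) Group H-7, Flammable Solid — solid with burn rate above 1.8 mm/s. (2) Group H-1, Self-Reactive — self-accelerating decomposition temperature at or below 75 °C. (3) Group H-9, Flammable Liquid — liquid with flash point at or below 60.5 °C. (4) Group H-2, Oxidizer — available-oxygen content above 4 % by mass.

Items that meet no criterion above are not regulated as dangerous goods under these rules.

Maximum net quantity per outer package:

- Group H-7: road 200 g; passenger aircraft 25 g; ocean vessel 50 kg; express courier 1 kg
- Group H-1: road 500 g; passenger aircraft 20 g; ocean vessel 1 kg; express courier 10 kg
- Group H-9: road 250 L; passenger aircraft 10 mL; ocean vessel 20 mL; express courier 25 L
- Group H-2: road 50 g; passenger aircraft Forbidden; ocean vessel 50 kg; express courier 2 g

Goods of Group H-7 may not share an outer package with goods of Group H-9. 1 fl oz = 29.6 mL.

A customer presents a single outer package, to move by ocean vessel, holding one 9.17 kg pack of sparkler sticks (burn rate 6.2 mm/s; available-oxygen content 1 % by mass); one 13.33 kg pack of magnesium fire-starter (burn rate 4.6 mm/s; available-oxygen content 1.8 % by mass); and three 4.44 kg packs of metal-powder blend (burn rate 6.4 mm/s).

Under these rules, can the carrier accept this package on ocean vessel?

The sparkler sticks have burn rate 6.2 mm/s, which is > 1.8 mm/s, so they are Group H-7 (Flammable Solid).
Burn rate 4.6 mm/s meets the Group H-7 criterion (Flammable Solid), so the magnesium fire-starter is Group H-7.
With burn rate 6.4 mm/s (> 1.8 mm/s), the metal-powder blend falls in Group H-7.
Total Group H-7: 9.17 kg + 13.33 kg + (three 4.44 kg packs = 13.32 kg) = 35.82 kg.
35.82 kg ≤ 50 kg (ocean vessel limit, Group H-7) — within limit.

Yes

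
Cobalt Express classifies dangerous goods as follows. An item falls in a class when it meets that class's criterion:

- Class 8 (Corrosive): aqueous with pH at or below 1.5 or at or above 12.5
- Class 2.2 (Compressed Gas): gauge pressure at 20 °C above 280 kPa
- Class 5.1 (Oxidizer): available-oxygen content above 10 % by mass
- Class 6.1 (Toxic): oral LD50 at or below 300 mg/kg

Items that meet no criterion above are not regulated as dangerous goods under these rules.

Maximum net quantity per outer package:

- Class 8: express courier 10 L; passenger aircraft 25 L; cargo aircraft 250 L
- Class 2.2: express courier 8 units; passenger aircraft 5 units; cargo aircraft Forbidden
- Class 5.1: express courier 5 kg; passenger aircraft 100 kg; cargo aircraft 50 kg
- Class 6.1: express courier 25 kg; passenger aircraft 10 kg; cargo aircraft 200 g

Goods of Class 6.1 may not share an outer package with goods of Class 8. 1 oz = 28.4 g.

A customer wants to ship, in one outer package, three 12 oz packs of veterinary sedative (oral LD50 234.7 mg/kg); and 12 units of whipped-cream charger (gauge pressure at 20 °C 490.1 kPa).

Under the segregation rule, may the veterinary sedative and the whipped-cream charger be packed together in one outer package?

Oral LD50 234.7 mg/kg meets the Class 6.1 criterion (Toxic), so the veterinary sedative is Class 6.1.
With gauge pressure at 20 °C 490.1 kPa (> 280 kPa), the whipped-cream charger falls in Class 2.2.
No segregation rule bars Class 6.1 with Class 2.2.

Yes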